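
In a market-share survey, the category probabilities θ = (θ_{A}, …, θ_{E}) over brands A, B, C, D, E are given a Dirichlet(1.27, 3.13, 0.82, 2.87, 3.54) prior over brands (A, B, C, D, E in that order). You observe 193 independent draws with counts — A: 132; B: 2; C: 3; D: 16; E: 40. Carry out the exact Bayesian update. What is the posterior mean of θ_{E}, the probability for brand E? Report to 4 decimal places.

The Dirichlet prior is conjugate to the Multinomial likelihood: each posterior αⱼ = prior αⱼ + observed count nⱼ.
Posterior concentration: (133.27, 5.13, 3.82, 18.87, 43.54), total = 204.63.
E[θ_{E}|data] = α_{E}/Σα = 43.54/204.63 = 0.2128.

0.2128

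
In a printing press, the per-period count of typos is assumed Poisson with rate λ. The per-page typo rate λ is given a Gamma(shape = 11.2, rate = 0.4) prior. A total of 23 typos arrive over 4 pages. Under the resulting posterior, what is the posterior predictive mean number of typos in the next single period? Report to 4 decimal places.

7.7727

With a Gamma(shape α, rate β) prior, the Poisson likelihood is conjugate: the posterior is Gamma(α + ΣXᵢ, β + n).
Posterior: Gamma(α+S, β+n) = Gamma(11.2+23, 0.4+4) = Gamma(34.2, 4.4).
The predictive distribution for one future period is NegBinom with mean α/β = 7.7727.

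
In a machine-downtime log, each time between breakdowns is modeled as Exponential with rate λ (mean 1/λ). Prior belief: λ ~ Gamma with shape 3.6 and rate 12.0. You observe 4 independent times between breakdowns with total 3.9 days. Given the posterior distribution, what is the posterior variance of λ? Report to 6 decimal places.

With a Gamma(shape α, rate β) prior on the exponential rate λ, the posterior after n observations with total T = Σxᵢ is Gamma(α+n, β+T).
Posterior: Gamma(3.6+4, 12.0+3.9) = Gamma(7.6, 15.9).
Var = α/β² = 0.030062.

0.030062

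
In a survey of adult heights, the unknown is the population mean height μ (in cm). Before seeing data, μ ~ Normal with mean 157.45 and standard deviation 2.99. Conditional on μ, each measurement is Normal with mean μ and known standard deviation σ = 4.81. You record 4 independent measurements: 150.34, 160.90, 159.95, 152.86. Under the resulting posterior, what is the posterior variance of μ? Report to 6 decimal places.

3.511907

For Normal data with known variance σ², a Normal(μ₀, σ₀²) prior on μ is conjugate. Posterior precision = 1/σ₀² + n/σ²; posterior mean is the precision-weighted average of μ₀ and x̄.
σ₀² = 2.99² = 8.9401, σ² = 4.81² = 23.1361; σ² + n·σ₀² = 23.1361 + 4·8.9401 = 58.8965.
Posterior precision = 1/σ₀² + n/σ² = 1/8.9401 + 4/23.1361 = (σ² + n·σ₀²)/(σ₀²σ²) = 58.8965/(8.9401·23.1361); posterior variance σₙ² = σ₀²σ²/(σ² + n·σ₀²) = 8.9401·23.1361/58.8965 = 3.511907.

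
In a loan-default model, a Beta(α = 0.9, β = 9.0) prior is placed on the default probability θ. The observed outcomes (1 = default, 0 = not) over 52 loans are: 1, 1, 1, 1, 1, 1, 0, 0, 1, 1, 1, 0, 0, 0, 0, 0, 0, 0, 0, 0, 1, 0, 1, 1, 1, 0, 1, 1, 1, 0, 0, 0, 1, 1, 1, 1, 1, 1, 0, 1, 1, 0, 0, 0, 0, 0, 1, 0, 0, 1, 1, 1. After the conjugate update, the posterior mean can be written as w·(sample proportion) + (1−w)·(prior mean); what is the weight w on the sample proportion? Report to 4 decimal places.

0.8401

The Beta prior is conjugate to a Binomial/Bernoulli likelihood; the update adds successes to α and failures to β.
Posterior mean = (α₀+k)/(α₀+β₀+n) = [n/(α₀+β₀+n)]·(k/n) + [(α₀+β₀)/(α₀+β₀+n)]·α₀/(α₀+β₀), so only n and the prior enter the weight.
The weight on the data is w = n/(α₀+β₀+n) = 52/(0.9+9.0+52) = 52/61.9 = 0.8401.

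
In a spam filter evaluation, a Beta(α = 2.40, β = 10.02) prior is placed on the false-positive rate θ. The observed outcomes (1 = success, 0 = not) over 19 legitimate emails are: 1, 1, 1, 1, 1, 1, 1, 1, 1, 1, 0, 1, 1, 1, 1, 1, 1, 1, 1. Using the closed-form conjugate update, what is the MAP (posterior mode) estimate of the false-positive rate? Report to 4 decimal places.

The Beta prior is conjugate to a Binomial/Bernoulli likelihood; the update adds successes to α and failures to β.
Posterior: Beta(α+k, β+n−k) = Beta(2.40+18, 10.02+1) = Beta(20.40, 11.02).
Mode of Beta(a,b) for a,b>1 is (a−1)/(a+b−2) = 19.40/29.42 = 0.6594.

0.6594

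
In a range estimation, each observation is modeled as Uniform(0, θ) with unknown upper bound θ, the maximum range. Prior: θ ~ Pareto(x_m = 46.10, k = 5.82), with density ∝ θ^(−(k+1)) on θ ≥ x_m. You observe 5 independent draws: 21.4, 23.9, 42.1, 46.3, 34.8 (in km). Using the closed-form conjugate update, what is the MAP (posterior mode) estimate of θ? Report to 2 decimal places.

46.30

A Pareto(scale x_m, shape k) prior on the upper bound θ of Uniform(0, θ) is conjugate: posterior is Pareto(max(x_m, max xᵢ), k + n).
Sample maximum = 46.3; prior scale x_m = 46.10 → posterior scale = max = 46.30.
Posterior shape = 5.82 + 5 = 10.82.
The Pareto density is decreasing on [x_m, ∞), so the mode is x_m = 46.30.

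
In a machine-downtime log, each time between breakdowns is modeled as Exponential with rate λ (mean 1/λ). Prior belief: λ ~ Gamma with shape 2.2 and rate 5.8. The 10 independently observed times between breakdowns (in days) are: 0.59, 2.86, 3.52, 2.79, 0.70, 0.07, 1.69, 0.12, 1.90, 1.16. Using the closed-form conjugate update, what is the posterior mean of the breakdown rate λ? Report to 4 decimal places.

0.5755

With a Gamma(shape α, rate β) prior on the exponential rate λ, the posterior after n observations with total T = Σxᵢ is Gamma(α+n, β+T).
Sum of observations T = 15.40 days; n = 10.
Posterior: Gamma(2.2+10, 5.8+15.40) = Gamma(12.2, 21.20).
Posterior mean of λ = α/β = 12.2/21.20 = 0.5755.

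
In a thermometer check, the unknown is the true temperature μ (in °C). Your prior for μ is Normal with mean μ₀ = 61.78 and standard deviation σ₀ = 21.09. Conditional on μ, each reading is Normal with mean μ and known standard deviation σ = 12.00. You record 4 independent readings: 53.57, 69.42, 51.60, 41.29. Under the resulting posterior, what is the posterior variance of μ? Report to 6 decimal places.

33.304426

For Normal data with known variance σ², a Normal(μ₀, σ₀²) prior on μ is conjugate. Posterior precision = 1/σ₀² + n/σ²; posterior mean is the precision-weighted average of μ₀ and x̄.
σ₀² = 21.09² = 444.7881, σ² = 12.00² = 144; σ² + n·σ₀² = 144 + 4·444.7881 = 1923.1524.
Posterior precision = 1/σ₀² + n/σ² = 1/444.7881 + 4/144 = (σ² + n·σ₀²)/(σ₀²σ²) = 1923.1524/(444.7881·144); posterior variance σₙ² = σ₀²σ²/(σ² + n·σ₀²) = 444.7881·144/1923.1524 = 33.304426.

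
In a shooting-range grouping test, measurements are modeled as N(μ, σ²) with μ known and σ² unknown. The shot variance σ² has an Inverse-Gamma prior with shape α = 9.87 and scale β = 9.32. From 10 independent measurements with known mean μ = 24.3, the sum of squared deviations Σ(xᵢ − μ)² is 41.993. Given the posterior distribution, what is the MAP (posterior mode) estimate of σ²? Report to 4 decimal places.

With known mean μ and an Inverse-Gamma(α, β) prior on σ², the Normal likelihood is conjugate: posterior is Inv-Gamma(α + n/2, β + Σ(xᵢ−μ)²/2).
Posterior: Inv-Gamma(9.87 + 10/2, 9.32 + 41.993/2) = Inv-Gamma(14.87, 30.3165).
Mode = β/(α+1) = 30.3165/15.87 = 1.9103.

1.9103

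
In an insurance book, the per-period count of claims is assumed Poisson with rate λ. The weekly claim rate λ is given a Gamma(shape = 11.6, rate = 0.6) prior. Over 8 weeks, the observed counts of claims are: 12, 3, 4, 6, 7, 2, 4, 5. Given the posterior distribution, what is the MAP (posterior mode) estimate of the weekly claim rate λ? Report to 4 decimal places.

With a Gamma(shape α, rate β) prior, the Poisson likelihood is conjugate: the posterior is Gamma(α + ΣXᵢ, β + n).
Sum of counts S = 43 over n = 8 weeks.
Posterior: Gamma(α+S, β+n) = Gamma(11.6+43, 0.6+8) = Gamma(54.6, 8.6).
Mode of Gamma(α,β) for α≥1 is (α−1)/β = 53.6/8.6 = 6.2326.

6.2326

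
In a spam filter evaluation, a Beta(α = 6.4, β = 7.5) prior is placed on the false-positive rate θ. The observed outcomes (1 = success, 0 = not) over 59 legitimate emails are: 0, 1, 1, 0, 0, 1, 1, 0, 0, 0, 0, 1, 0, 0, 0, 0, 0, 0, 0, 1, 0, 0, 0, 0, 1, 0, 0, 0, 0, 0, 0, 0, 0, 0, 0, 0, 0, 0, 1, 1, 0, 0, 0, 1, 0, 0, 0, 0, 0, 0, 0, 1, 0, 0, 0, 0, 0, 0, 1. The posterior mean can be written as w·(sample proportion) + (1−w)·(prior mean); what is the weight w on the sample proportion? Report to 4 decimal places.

The Beta prior is conjugate to a Binomial/Bernoulli likelihood; the update adds successes to α and failures to β.
Posterior mean = (α₀+k)/(α₀+β₀+n) = [n/(α₀+β₀+n)]·(k/n) + [(α₀+β₀)/(α₀+β₀+n)]·α₀/(α₀+β₀), so only n and the prior enter the weight.
The weight on the data is w = n/(α₀+β₀+n) = 59/(6.4+7.5+59) = 59/72.9 = 0.8093.

0.8093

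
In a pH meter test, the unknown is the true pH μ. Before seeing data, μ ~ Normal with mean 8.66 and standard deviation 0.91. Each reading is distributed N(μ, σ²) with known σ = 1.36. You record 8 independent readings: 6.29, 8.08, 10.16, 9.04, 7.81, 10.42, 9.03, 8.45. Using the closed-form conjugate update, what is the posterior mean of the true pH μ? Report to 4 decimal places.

For Normal data with known variance σ², a Normal(μ₀, σ₀²) prior on μ is conjugate. Posterior precision = 1/σ₀² + n/σ²; posterior mean is the precision-weighted average of μ₀ and x̄.
Σxᵢ = 6.29 + 8.08 + 10.16 + 9.04 + 7.81 + 10.42 + 9.03 + 8.45 = 69.28, so n·x̄ = 69.28.
σ₀² = 0.91² = 0.8281, σ² = 1.36² = 1.8496; σ² + n·σ₀² = 1.8496 + 8·0.8281 = 8.4744.
Posterior mean = (μ₀/σ₀² + n·x̄/σ²)/(1/σ₀² + n/σ²) = (σ²·μ₀ + σ₀²·n·x̄)/(σ² + n·σ₀²) = (1.8496·8.66 + 0.8281·69.28)/8.4744 = 73.388304/8.4744 = 8.6600.

8.6600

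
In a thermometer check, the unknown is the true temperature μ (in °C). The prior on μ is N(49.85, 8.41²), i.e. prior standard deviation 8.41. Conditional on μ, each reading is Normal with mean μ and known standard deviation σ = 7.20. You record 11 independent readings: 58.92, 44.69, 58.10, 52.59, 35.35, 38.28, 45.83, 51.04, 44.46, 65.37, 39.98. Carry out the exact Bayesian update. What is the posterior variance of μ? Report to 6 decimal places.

4.418327

For Normal data with known variance σ², a Normal(μ₀, σ₀²) prior on μ is conjugate. Posterior precision = 1/σ₀² + n/σ²; posterior mean is the precision-weighted average of μ₀ and x̄.
σ₀² = 8.41² = 70.7281, σ² = 7.20² = 51.84; σ² + n·σ₀² = 51.84 + 11·70.7281 = 829.8491.
Posterior precision = 1/σ₀² + n/σ² = 1/70.7281 + 11/51.84 = (σ² + n·σ₀²)/(σ₀²σ²) = 829.8491/(70.7281·51.84); posterior variance σₙ² = σ₀²σ²/(σ² + n·σ₀²) = 70.7281·51.84/829.8491 = 4.418327.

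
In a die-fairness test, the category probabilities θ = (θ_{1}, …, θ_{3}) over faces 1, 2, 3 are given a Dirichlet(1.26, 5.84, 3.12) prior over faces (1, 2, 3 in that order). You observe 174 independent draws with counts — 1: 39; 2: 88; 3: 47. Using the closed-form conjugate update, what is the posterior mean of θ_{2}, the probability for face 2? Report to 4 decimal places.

0.5094

The Dirichlet prior is conjugate to the Multinomial likelihood: each posterior αⱼ = prior αⱼ + observed count nⱼ.
Posterior concentration: (40.26, 93.84, 50.12), total = 184.22.
E[θ_{2}|data] = α_{2}/Σα = 93.84/184.22 = 0.5094.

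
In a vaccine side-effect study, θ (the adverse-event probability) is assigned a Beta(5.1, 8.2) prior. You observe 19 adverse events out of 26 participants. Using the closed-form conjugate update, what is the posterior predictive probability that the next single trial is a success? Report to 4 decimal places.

The Beta prior is conjugate to a Binomial/Bernoulli likelihood; the update adds successes to α and failures to β.
Posterior: Beta(α+k, β+n−k) = Beta(5.1+19, 8.2+7) = Beta(24.1, 15.2).
For a single future Bernoulli trial, P(success | data) = α/(α+β) = 0.6132.

0.6132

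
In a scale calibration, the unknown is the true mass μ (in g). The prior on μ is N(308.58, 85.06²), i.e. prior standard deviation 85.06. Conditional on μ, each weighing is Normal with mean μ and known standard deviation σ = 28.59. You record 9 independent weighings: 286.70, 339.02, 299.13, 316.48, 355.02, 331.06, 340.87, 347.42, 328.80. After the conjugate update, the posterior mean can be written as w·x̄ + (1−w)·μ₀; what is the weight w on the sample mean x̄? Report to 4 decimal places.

For Normal data with known variance σ², a Normal(μ₀, σ₀²) prior on μ is conjugate. Posterior precision = 1/σ₀² + n/σ²; posterior mean is the precision-weighted average of μ₀ and x̄.
σ₀² = 85.06² = 7235.2036, σ² = 28.59² = 817.3881. Prior precision 1/σ₀² = 1/7235.2036; data precision n/σ² = 9/817.3881.
w = (n/σ²)/(1/σ₀² + n/σ²) = n·σ₀²/(σ² + n·σ₀²) = 9·7235.2036/(817.3881 + 9·7235.2036) = 65116.8324/65934.2205 = 0.9876.

0.9876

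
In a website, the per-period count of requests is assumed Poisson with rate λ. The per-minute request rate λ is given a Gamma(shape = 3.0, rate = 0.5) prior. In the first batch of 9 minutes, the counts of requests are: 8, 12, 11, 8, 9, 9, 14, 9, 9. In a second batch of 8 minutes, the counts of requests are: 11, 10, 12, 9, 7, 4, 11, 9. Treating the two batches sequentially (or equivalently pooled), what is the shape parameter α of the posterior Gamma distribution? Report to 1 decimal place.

165.0

With a Gamma(shape α, rate β) prior, the Poisson likelihood is conjugate: the posterior is Gamma(α + ΣXᵢ, β + n).
Batch 1: sum of counts S = 89 over n = 9 minutes.
After batch 1: Gamma(α+S, β+n) = Gamma(3.0+89, 0.5+9) = Gamma(92.0, 9.5).
Batch 2: sum of counts S = 73 over n = 8 minutes.
After batch 2: Gamma(α+S, β+n) = Gamma(92.0+73, 9.5+8) = Gamma(165.0, 17.5).
Posterior α = 165.0.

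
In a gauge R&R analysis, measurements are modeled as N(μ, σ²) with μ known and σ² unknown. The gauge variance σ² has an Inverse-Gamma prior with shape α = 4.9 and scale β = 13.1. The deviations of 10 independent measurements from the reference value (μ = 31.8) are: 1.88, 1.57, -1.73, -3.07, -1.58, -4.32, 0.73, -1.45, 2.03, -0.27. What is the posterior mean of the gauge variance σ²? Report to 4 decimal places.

4.0789

With known mean μ and an Inverse-Gamma(α, β) prior on σ², the Normal likelihood is conjugate: posterior is Inv-Gamma(α + n/2, β + Σ(xᵢ−μ)²/2).
Σ(xᵢ−μ)² = (1.88)² + (1.57)² + (-1.73)² + (-3.07)² + (-1.58)² + (-4.32)² + (0.73)² + (-1.45)² + (2.03)² + (-0.27)² = 46.4051.
Posterior: Inv-Gamma(4.9 + 10/2, 13.1 + 46.4051/2) = Inv-Gamma(9.90, 36.30255).
E[σ²|data] = β/(α−1) = 36.30255/8.90 = 4.0789.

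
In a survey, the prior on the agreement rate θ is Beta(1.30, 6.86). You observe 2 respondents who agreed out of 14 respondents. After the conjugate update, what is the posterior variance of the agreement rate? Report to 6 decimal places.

0.005472

The Beta prior is conjugate to a Binomial/Bernoulli likelihood; the update adds successes to α and failures to β.
Posterior: Beta(α+k, β+n−k) = Beta(1.30+2, 6.86+12) = Beta(3.30, 18.86).
Var = αβ/((α+β)²(α+β+1)) = 3.30·18.86/(22.16²·23.16) = 0.005472.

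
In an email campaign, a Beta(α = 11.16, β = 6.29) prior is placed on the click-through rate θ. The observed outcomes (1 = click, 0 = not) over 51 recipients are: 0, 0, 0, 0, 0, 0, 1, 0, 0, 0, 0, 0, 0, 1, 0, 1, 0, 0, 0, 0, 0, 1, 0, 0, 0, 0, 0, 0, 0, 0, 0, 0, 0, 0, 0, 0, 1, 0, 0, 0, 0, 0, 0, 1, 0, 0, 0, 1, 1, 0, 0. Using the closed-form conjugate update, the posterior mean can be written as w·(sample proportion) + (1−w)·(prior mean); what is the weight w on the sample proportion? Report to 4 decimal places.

0.7451

The Beta prior is conjugate to a Binomial/Bernoulli likelihood; the update adds successes to α and failures to β.
Posterior mean = (α₀+k)/(α₀+β₀+n) = [n/(α₀+β₀+n)]·(k/n) + [(α₀+β₀)/(α₀+β₀+n)]·α₀/(α₀+β₀), so only n and the prior enter the weight.
The weight on the data is w = n/(α₀+β₀+n) = 51/(11.16+6.29+51) = 51/68.45 = 0.7451.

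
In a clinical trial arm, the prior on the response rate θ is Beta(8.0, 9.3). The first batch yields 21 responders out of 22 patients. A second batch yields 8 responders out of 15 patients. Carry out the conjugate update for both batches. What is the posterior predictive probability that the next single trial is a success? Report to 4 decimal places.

The Beta prior is conjugate to a Binomial/Bernoulli likelihood; the update adds successes to α and failures to β.
After batch 1: Beta(8.0+21, 9.3+1) = Beta(29.0, 10.3).
After batch 2: Beta(29.0+8, 10.3+7) = Beta(37.0, 17.3).
For a single future Bernoulli trial, P(success | data) = α/(α+β) = 0.6814.

0.6814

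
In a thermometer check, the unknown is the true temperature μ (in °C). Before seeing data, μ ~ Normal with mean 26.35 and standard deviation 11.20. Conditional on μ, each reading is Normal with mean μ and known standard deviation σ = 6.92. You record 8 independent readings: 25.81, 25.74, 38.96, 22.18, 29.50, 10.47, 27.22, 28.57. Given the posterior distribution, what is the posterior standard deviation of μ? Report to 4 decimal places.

For Normal data with known variance σ², a Normal(μ₀, σ₀²) prior on μ is conjugate. Posterior precision = 1/σ₀² + n/σ²; posterior mean is the precision-weighted average of μ₀ and x̄.
σ₀² = 11.20² = 125.44, σ² = 6.92² = 47.8864; σ² + n·σ₀² = 47.8864 + 8·125.44 = 1051.4064.
Posterior precision = 1/σ₀² + n/σ² = 1/125.44 + 8/47.8864 = (σ² + n·σ₀²)/(σ₀²σ²) = 1051.4064/(125.44·47.8864); posterior variance σₙ² = σ₀²σ²/(σ² + n·σ₀²) = 125.44·47.8864/1051.4064 = 5.713176.
Posterior SD = √σₙ² = √(125.44·47.8864/1051.4064) = 2.3902.

2.3902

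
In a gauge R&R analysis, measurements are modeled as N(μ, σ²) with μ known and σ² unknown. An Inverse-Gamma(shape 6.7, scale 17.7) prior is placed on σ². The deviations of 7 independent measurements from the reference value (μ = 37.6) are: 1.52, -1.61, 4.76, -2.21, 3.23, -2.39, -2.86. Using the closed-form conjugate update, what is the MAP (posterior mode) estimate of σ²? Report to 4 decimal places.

With known mean μ and an Inverse-Gamma(α, β) prior on σ², the Normal likelihood is conjugate: posterior is Inv-Gamma(α + n/2, β + Σ(xᵢ−μ)²/2).
Σ(xᵢ−μ)² = (1.52)² + (-1.61)² + (4.76)² + (-2.21)² + (3.23)² + (-2.39)² + (-2.86)² = 56.7688.
Posterior: Inv-Gamma(6.7 + 7/2, 17.7 + 56.7688/2) = Inv-Gamma(10.20, 46.08440).
Mode = β/(α+1) = 46.08440/11.20 = 4.1147.

4.1147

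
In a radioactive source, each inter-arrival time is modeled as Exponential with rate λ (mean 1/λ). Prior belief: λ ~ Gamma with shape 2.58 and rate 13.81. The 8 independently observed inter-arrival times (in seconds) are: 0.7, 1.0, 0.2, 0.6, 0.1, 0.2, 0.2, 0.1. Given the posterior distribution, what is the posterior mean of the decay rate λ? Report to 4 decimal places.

0.6257

With a Gamma(shape α, rate β) prior on the exponential rate λ, the posterior after n observations with total T = Σxᵢ is Gamma(α+n, β+T).
Sum of observations T = 3.1 seconds; n = 8.
Posterior: Gamma(2.58+8, 13.81+3.1) = Gamma(10.58, 16.91).
Posterior mean of λ = α/β = 10.58/16.91 = 0.6257.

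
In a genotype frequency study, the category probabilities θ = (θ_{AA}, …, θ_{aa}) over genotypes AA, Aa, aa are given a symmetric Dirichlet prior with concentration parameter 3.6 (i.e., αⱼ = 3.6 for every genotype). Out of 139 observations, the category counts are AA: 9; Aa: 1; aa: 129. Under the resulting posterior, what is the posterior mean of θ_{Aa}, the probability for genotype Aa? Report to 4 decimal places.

0.0307

The Dirichlet prior is conjugate to the Multinomial likelihood: each posterior αⱼ = prior αⱼ + observed count nⱼ.
Posterior concentration: (12.6, 4.6, 132.6), total = 149.8.
E[θ_{Aa}|data] = α_{Aa}/Σα = 4.6/149.8 = 0.0307.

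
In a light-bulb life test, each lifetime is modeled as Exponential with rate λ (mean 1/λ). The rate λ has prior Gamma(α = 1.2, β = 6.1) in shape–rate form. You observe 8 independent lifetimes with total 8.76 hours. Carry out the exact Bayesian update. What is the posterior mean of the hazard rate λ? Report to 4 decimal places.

With a Gamma(shape α, rate β) prior on the exponential rate λ, the posterior after n observations with total T = Σxᵢ is Gamma(α+n, β+T).
Posterior: Gamma(1.2+8, 6.1+8.76) = Gamma(9.2, 14.86).
Posterior mean of λ = α/β = 9.2/14.86 = 0.6191.

0.6191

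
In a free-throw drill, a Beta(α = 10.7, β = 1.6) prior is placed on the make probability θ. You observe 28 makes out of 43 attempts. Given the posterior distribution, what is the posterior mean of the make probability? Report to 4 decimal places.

0.6998

The Beta prior is conjugate to a Binomial/Bernoulli likelihood; the update adds successes to α and failures to β.
Posterior: Beta(α+k, β+n−k) = Beta(10.7+28, 1.6+15) = Beta(38.7, 16.6).
Posterior mean = α/(α+β) = 38.7/55.3 = 0.6998.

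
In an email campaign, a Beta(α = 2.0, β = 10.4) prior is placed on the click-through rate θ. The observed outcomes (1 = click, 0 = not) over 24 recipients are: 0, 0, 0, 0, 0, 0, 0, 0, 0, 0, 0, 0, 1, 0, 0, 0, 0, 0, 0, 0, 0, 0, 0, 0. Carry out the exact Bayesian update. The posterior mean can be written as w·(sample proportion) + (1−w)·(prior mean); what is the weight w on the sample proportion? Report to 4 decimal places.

The Beta prior is conjugate to a Binomial/Bernoulli likelihood; the update adds successes to α and failures to β.
Posterior mean = (α₀+k)/(α₀+β₀+n) = [n/(α₀+β₀+n)]·(k/n) + [(α₀+β₀)/(α₀+β₀+n)]·α₀/(α₀+β₀), so only n and the prior enter the weight.
The weight on the data is w = n/(α₀+β₀+n) = 24/(2.0+10.4+24) = 24/36.4 = 0.6593.

0.6593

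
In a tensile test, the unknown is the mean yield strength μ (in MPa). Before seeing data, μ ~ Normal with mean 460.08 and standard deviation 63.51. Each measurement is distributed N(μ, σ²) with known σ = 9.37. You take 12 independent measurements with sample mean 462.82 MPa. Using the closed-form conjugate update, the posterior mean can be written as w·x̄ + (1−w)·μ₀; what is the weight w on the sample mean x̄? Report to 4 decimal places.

0.9982

For Normal data with known variance σ², a Normal(μ₀, σ₀²) prior on μ is conjugate. Posterior precision = 1/σ₀² + n/σ²; posterior mean is the precision-weighted average of μ₀ and x̄.
σ₀² = 63.51² = 4033.5201, σ² = 9.37² = 87.7969. Prior precision 1/σ₀² = 1/4033.5201; data precision n/σ² = 12/87.7969.
w = (n/σ²)/(1/σ₀² + n/σ²) = n·σ₀²/(σ² + n·σ₀²) = 12·4033.5201/(87.7969 + 12·4033.5201) = 48402.2412/48490.0381 = 0.9982.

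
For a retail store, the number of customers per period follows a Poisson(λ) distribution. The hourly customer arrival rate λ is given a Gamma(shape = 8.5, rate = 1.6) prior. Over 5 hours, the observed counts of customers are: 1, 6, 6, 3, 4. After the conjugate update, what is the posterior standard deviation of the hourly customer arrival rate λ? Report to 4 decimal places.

0.8089

With a Gamma(shape α, rate β) prior, the Poisson likelihood is conjugate: the posterior is Gamma(α + ΣXᵢ, β + n).
Sum of counts S = 20 over n = 5 hours.
Posterior: Gamma(α+S, β+n) = Gamma(8.5+20, 1.6+5) = Gamma(28.5, 6.6).
SD = √α/β = √28.5/6.6 = 0.8089.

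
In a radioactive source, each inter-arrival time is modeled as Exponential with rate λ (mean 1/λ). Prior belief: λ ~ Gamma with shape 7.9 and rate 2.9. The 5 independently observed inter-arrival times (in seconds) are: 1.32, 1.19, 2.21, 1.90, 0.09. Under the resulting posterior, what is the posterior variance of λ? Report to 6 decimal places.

0.139683

With a Gamma(shape α, rate β) prior on the exponential rate λ, the posterior after n observations with total T = Σxᵢ is Gamma(α+n, β+T).
Sum of observations T = 6.71 seconds; n = 5.
Posterior: Gamma(7.9+5, 2.9+6.71) = Gamma(12.9, 9.61).
Var = α/β² = 0.139683.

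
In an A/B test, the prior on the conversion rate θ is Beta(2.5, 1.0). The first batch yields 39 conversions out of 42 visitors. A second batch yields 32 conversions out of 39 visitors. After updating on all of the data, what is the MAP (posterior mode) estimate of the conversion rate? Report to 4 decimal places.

The Beta prior is conjugate to a Binomial/Bernoulli likelihood; the update adds successes to α and failures to β.
After batch 1: Beta(2.5+39, 1.0+3) = Beta(41.5, 4.0).
After batch 2: Beta(41.5+32, 4.0+7) = Beta(73.5, 11.0).
Mode of Beta(a,b) for a,b>1 is (a−1)/(a+b−2) = 72.5/82.5 = 0.8788.

0.8788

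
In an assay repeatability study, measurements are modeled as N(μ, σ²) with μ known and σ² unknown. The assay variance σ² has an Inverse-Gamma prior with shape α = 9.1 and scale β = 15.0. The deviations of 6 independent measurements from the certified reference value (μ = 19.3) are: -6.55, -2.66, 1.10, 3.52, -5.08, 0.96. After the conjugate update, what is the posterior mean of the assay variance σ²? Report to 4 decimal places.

5.4192

With known mean μ and an Inverse-Gamma(α, β) prior on σ², the Normal likelihood is conjugate: posterior is Inv-Gamma(α + n/2, β + Σ(xᵢ−μ)²/2).
Σ(xᵢ−μ)² = (-6.55)² + (-2.66)² + (1.10)² + (3.52)² + (-5.08)² + (0.96)² = 90.3065.
Posterior: Inv-Gamma(9.1 + 6/2, 15.0 + 90.3065/2) = Inv-Gamma(12.10, 60.15325).
E[σ²|data] = β/(α−1) = 60.15325/11.10 = 5.4192.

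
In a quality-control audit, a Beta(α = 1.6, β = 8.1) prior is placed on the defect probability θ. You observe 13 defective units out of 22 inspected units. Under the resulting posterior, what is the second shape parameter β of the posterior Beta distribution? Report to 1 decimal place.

The Beta prior is conjugate to a Binomial/Bernoulli likelihood; the update adds successes to α and failures to β.
Posterior: Beta(α+k, β+n−k) = Beta(1.6+13, 8.1+9) = Beta(14.6, 17.1).
Posterior β = 17.1.

17.1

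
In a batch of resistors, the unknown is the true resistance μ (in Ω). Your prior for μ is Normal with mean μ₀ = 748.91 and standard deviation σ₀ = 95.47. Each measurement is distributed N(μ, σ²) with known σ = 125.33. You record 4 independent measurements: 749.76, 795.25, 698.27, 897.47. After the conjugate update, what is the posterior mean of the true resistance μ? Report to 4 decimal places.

For Normal data with known variance σ², a Normal(μ₀, σ₀²) prior on μ is conjugate. Posterior precision = 1/σ₀² + n/σ²; posterior mean is the precision-weighted average of μ₀ and x̄.
Σxᵢ = 749.76 + 795.25 + 698.27 + 897.47 = 3140.75, so n·x̄ = 3140.75.
σ₀² = 95.47² = 9114.5209, σ² = 125.33² = 15707.6089; σ² + n·σ₀² = 15707.6089 + 4·9114.5209 = 52165.6925.
Posterior mean = (μ₀/σ₀² + n·x̄/σ²)/(1/σ₀² + n/σ²) = (σ²·μ₀ + σ₀²·n·x̄)/(σ² + n·σ₀²) = (15707.6089·748.91 + 9114.5209·3140.75)/52165.6925 = 40390016.897974/52165.6925 = 774.2640.

774.2640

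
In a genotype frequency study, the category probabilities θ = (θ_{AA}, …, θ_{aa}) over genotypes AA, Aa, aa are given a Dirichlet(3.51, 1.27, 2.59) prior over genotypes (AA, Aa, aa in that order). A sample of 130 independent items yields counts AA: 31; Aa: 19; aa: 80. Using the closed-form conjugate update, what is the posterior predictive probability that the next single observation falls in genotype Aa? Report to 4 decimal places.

The Dirichlet prior is conjugate to the Multinomial likelihood: each posterior αⱼ = prior αⱼ + observed count nⱼ.
Posterior concentration: (34.51, 20.27, 82.59), total = 137.37.
P(next = Aa | data) = α_{Aa}/Σα = 0.1476.

0.1476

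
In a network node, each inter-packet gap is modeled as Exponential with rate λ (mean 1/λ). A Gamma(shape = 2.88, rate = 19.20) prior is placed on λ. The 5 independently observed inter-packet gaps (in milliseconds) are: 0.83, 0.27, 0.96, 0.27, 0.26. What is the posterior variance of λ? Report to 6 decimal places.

With a Gamma(shape α, rate β) prior on the exponential rate λ, the posterior after n observations with total T = Σxᵢ is Gamma(α+n, β+T).
Sum of observations T = 2.59 milliseconds; n = 5.
Posterior: Gamma(2.88+5, 19.20+2.59) = Gamma(7.88, 21.79).
Var = α/β² = 0.016596.

0.016596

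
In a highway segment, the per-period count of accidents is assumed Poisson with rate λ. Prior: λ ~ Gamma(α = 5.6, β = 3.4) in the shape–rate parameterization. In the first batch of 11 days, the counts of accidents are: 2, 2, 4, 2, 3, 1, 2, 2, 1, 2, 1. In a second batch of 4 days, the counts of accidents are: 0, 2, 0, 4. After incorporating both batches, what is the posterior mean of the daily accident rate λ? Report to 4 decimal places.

With a Gamma(shape α, rate β) prior, the Poisson likelihood is conjugate: the posterior is Gamma(α + ΣXᵢ, β + n).
Batch 1: sum of counts S = 22 over n = 11 days.
After batch 1: Gamma(α+S, β+n) = Gamma(5.6+22, 3.4+11) = Gamma(27.6, 14.4).
Batch 2: sum of counts S = 6 over n = 4 days.
After batch 2: Gamma(α+S, β+n) = Gamma(27.6+6, 14.4+4) = Gamma(33.6, 18.4).
Posterior mean = α/β = 33.6/18.4 = 1.8261.

1.8261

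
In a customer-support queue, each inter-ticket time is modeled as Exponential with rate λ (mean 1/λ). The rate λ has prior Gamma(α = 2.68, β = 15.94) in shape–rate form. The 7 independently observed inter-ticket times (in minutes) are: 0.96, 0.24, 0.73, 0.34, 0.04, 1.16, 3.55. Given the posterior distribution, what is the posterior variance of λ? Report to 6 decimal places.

With a Gamma(shape α, rate β) prior on the exponential rate λ, the posterior after n observations with total T = Σxᵢ is Gamma(α+n, β+T).
Sum of observations T = 7.02 minutes; n = 7.
Posterior: Gamma(2.68+7, 15.94+7.02) = Gamma(9.68, 22.96).
Var = α/β² = 0.018362.

0.018362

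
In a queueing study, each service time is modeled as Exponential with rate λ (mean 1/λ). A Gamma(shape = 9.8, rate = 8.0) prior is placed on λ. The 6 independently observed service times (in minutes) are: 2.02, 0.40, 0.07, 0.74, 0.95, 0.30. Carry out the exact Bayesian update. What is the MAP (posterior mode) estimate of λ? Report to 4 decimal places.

With a Gamma(shape α, rate β) prior on the exponential rate λ, the posterior after n observations with total T = Σxᵢ is Gamma(α+n, β+T).
Sum of observations T = 4.48 minutes; n = 6.
Posterior: Gamma(9.8+6, 8.0+4.48) = Gamma(15.8, 12.48).
Mode = (α−1)/β = 1.1859.

1.1859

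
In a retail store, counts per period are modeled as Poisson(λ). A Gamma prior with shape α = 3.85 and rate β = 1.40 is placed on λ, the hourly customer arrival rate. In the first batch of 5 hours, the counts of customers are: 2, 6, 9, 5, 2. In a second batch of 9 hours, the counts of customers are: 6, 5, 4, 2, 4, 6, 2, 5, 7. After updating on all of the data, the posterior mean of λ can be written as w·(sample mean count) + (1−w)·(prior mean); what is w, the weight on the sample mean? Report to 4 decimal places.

With a Gamma(shape α, rate β) prior, the Poisson likelihood is conjugate: the posterior is Gamma(α + ΣXᵢ, β + n).
Total number of hours: n = 5 + 9 = 14.
Posterior mean = (α₀+S)/(β₀+n) = [n/(β₀+n)]·(S/n) + [β₀/(β₀+n)]·(α₀/β₀), so only n and β₀ enter the weight.
Weight on data w = n/(β₀+n) = 14/(1.40+14) = 14/15.40 = 0.9091.

0.9091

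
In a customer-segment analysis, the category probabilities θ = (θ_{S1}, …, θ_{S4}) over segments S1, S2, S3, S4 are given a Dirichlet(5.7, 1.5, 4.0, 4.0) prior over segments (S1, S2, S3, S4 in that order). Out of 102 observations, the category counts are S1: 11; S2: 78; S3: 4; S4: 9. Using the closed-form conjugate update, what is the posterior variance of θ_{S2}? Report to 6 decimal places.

0.001846

The Dirichlet prior is conjugate to the Multinomial likelihood: each posterior αⱼ = prior αⱼ + observed count nⱼ.
Posterior concentration: (16.7, 79.5, 8.0, 13.0), total = 117.2.
Var[θ_j] = α_j(Σα−α_j)/((Σα)²(Σα+1)) = 79.5·37.7/(117.2²·118.2) = 0.001846.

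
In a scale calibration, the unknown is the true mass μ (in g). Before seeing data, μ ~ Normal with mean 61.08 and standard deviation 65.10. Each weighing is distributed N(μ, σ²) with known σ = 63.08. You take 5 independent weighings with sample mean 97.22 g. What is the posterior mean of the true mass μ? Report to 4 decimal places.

For Normal data with known variance σ², a Normal(μ₀, σ₀²) prior on μ is conjugate. Posterior precision = 1/σ₀² + n/σ²; posterior mean is the precision-weighted average of μ₀ and x̄.
n·x̄ = 5·97.22 = 486.1.
σ₀² = 65.10² = 4238.01, σ² = 63.08² = 3979.0864; σ² + n·σ₀² = 3979.0864 + 5·4238.01 = 25169.1364.
Posterior mean = (μ₀/σ₀² + n·x̄/σ²)/(1/σ₀² + n/σ²) = (σ²·μ₀ + σ₀²·n·x̄)/(σ² + n·σ₀²) = (3979.0864·61.08 + 4238.01·486.1)/25169.1364 = 2303139.258312/25169.1364 = 91.5065.

91.5065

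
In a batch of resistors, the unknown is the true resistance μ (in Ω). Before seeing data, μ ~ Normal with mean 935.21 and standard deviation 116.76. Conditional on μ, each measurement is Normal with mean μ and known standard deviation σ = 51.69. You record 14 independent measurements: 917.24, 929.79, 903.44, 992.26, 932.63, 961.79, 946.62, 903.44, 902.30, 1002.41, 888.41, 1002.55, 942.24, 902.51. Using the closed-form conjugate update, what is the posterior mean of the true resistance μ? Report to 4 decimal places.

937.6536

For Normal data with known variance σ², a Normal(μ₀, σ₀²) prior on μ is conjugate. Posterior precision = 1/σ₀² + n/σ²; posterior mean is the precision-weighted average of μ₀ and x̄.
Σxᵢ = 917.24 + 929.79 + 903.44 + 992.26 + 932.63 + 961.79 + 946.62 + 903.44 + 902.30 + 1002.41 + 888.41 + 1002.55 + 942.24 + 902.51 = 13127.63, so n·x̄ = 13127.63.
σ₀² = 116.76² = 13632.8976, σ² = 51.69² = 2671.8561; σ² + n·σ₀² = 2671.8561 + 14·13632.8976 = 193532.4225.
Posterior mean = (μ₀/σ₀² + n·x̄/σ²)/(1/σ₀² + n/σ²) = (σ²·μ₀ + σ₀²·n·x̄)/(σ² + n·σ₀²) = (2671.8561·935.21 + 13632.8976·13127.63)/193532.4225 = 181466382.063969/193532.4225 = 937.6536.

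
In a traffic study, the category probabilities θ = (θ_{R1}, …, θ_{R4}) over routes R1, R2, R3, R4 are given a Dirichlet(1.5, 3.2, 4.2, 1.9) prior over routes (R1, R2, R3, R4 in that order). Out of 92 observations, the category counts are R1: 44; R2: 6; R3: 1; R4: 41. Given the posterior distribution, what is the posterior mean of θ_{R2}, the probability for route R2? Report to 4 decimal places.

0.0895

The Dirichlet prior is conjugate to the Multinomial likelihood: each posterior αⱼ = prior αⱼ + observed count nⱼ.
Posterior concentration: (45.5, 9.2, 5.2, 42.9), total = 102.8.
E[θ_{R2}|data] = α_{R2}/Σα = 9.2/102.8 = 0.0895.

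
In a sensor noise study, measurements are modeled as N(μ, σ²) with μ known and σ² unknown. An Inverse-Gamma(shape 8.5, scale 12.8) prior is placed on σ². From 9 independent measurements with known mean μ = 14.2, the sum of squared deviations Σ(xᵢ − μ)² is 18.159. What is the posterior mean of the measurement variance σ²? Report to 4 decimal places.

With known mean μ and an Inverse-Gamma(α, β) prior on σ², the Normal likelihood is conjugate: posterior is Inv-Gamma(α + n/2, β + Σ(xᵢ−μ)²/2).
Posterior: Inv-Gamma(8.5 + 9/2, 12.8 + 18.159/2) = Inv-Gamma(13.00, 21.8795).
E[σ²|data] = β/(α−1) = 21.8795/12.00 = 1.8233.

1.8233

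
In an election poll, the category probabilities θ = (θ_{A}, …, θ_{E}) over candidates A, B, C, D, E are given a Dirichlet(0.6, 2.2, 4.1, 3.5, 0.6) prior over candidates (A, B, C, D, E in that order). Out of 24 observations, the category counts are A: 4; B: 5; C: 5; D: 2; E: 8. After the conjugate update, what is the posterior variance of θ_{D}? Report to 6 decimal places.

The Dirichlet prior is conjugate to the Multinomial likelihood: each posterior αⱼ = prior αⱼ + observed count nⱼ.
Posterior concentration: (4.6, 7.2, 9.1, 5.5, 8.6), total = 35.0.
Var[θ_j] = α_j(Σα−α_j)/((Σα)²(Σα+1)) = 5.5·29.5/(35.0²·36.0) = 0.003679.

0.003679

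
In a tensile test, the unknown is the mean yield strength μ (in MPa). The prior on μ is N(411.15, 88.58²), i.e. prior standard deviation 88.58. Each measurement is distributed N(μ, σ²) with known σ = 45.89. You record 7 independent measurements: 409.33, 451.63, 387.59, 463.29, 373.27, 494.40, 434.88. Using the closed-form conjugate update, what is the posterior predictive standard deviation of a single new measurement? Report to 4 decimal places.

For Normal data with known variance σ², a Normal(μ₀, σ₀²) prior on μ is conjugate. Posterior precision = 1/σ₀² + n/σ²; posterior mean is the precision-weighted average of μ₀ and x̄.
σ₀² = 88.58² = 7846.4164, σ² = 45.89² = 2105.8921; σ² + n·σ₀² = 2105.8921 + 7·7846.4164 = 57030.8069.
Posterior precision = 1/σ₀² + n/σ² = 1/7846.4164 + 7/2105.8921 = (σ² + n·σ₀²)/(σ₀²σ²) = 57030.8069/(7846.4164·2105.8921); posterior variance σₙ² = σ₀²σ²/(σ² + n·σ₀²) = 7846.4164·2105.8921/57030.8069 = 289.732992.
Predictive variance for one new observation = σₙ² + σ² = 7846.4164·2105.8921/57030.8069 + 2105.8921 = σ²·(σ₀² + 57030.8069)/57030.8069 = 2105.8921·64877.2233/57030.8069 = 2395.625092; SD = √(2105.8921·64877.2233/57030.8069) = 48.9451.

48.9451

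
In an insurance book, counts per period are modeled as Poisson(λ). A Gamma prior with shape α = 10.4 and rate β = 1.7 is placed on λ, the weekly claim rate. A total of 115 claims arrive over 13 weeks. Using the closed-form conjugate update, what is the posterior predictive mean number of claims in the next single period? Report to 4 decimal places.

With a Gamma(shape α, rate β) prior, the Poisson likelihood is conjugate: the posterior is Gamma(α + ΣXᵢ, β + n).
Posterior: Gamma(α+S, β+n) = Gamma(10.4+115, 1.7+13) = Gamma(125.4, 14.7).
The predictive distribution for one future period is NegBinom with mean α/β = 8.5306.

8.5306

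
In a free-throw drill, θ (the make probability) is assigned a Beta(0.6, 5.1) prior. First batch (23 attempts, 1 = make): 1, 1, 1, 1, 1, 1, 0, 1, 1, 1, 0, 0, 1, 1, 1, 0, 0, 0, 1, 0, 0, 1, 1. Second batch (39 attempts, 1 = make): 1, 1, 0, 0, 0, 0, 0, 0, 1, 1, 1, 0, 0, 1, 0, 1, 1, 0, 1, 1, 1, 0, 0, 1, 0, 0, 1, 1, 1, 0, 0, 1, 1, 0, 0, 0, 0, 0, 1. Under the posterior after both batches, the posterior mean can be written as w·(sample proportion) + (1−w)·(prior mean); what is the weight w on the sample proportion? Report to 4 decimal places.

The Beta prior is conjugate to a Binomial/Bernoulli likelihood; the update adds successes to α and failures to β.
Total number of attempts: n = 23 + 39 = 62.
Posterior mean = (α₀+k)/(α₀+β₀+n) = [n/(α₀+β₀+n)]·(k/n) + [(α₀+β₀)/(α₀+β₀+n)]·α₀/(α₀+β₀), so only n and the prior enter the weight.
The weight on the data is w = n/(α₀+β₀+n) = 62/(0.6+5.1+62) = 62/67.7 = 0.9158.

0.9158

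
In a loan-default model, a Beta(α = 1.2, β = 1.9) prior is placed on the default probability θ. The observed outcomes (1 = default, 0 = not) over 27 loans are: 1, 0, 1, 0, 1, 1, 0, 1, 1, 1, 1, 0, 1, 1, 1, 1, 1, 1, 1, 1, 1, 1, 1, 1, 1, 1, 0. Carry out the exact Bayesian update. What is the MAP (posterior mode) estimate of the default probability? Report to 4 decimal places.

The Beta prior is conjugate to a Binomial/Bernoulli likelihood; the update adds successes to α and failures to β.
Posterior: Beta(α+k, β+n−k) = Beta(1.2+22, 1.9+5) = Beta(23.2, 6.9).
Mode of Beta(a,b) for a,b>1 is (a−1)/(a+b−2) = 22.2/28.1 = 0.7900.

0.7900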